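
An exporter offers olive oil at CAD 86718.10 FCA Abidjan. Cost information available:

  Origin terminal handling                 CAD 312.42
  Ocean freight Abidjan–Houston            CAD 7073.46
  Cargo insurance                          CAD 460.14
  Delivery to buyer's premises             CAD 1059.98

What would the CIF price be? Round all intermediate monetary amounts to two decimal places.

CIF price: CAD 94564.12

Not relevant to the conversion: delivery — on the buyer under both terms; not part of either seller's price.
From FCA to CIF, the seller additionally bears: origin terminal, freight, insurance.
CIF price = 86718.10 + 312.42 + 7073.46 + 460.14 = 94564.12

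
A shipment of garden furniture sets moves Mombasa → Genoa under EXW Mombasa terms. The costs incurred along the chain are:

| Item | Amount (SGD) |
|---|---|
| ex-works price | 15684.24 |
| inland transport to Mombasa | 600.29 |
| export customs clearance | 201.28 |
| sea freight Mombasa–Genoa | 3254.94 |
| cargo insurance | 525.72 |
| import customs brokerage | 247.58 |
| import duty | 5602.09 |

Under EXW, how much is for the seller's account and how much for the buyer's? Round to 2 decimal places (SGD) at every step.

Seller: SGD 15684.24; buyer: SGD 10431.90

EXW: the seller makes goods available at their premises; the buyer bears all onward costs.
Seller's account: goods 15684.24 = 15684.24
Buyer's account: inland to port 600.29 + export clearance 201.28 + freight 3254.94 + insurance 525.72 + brokerage 247.58 + duty 5602.09 = 10431.90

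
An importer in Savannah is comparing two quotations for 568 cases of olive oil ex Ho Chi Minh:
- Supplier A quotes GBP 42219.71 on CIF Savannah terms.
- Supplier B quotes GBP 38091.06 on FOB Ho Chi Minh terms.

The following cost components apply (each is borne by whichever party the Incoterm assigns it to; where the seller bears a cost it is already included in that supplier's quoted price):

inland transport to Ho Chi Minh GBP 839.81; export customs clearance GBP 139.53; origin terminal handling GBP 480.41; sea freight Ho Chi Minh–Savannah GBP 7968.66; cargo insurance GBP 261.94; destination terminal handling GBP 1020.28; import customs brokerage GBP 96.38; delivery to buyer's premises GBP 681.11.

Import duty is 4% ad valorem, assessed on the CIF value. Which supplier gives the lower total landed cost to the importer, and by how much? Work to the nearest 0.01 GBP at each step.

Supplier A (CIF):
The CIF price already equals the CIF value: 42219.71
Import duty = 42219.71 × 4% = 1688.79
Buyer bears (A): 1020.28 + 96.38 + 681.11 = 1797.77
Landed cost (A) = invoice 42219.71 + 1797.77 + duty 1688.79 = 45706.27
Supplier B (FOB):
CIF value = FOB price + freight + insurance = 38091.06 + 7968.66 + 261.94 = 46321.66
Import duty = 46321.66 × 4% = 1852.87
Buyer bears (B): 7968.66 + 261.94 + 1020.28 + 96.38 + 681.11 = 10028.37
Landed cost (B) = invoice 38091.06 + 10028.37 + duty 1852.87 = 49972.30
Difference = |45706.27 − 49972.30| = 4266.03

Supplier A is cheaper by GBP 4266.03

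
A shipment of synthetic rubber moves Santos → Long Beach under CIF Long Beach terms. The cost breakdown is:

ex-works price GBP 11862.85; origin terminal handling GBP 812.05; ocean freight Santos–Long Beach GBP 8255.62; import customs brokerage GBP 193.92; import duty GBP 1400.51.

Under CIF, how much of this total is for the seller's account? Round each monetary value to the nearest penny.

Seller's account: GBP 20930.52

CIF: the seller pays costs through ocean freight and marine insurance to the destination port.
Seller's account: goods 11862.85 + origin terminal 812.05 + freight 8255.62 = 20930.52
Buyer's account: brokerage 193.92 + duty 1400.51 = 1594.43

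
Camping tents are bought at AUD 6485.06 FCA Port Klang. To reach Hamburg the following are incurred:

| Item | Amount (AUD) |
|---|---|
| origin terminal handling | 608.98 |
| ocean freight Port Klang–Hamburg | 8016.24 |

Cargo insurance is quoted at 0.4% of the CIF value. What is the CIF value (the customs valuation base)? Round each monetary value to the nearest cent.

Let C be the CIF value. C = FCA price + pre-shipment costs + freight + 0.4% × C
C − 0.4% × C = 6485.06 + 608.98 + 8016.24
0.996 × C = 15110.28
C = 15110.28 / 0.996 = 15170.96
Insurance premium = 0.4% × 15170.96 = 60.68

CIF value: AUD 15170.96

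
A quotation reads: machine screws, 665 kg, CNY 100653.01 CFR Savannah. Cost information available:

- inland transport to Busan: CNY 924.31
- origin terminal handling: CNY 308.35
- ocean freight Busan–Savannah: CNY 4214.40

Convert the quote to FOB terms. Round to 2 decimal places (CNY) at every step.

Not relevant to the conversion: origin terminal, inland to port — on the seller under both CFR and FOB; already in the CFR price and stays in the FOB price.
From CFR to FOB, the seller no longer bears: freight.
FOB price = 100653.01 − 4214.40 = 96438.61

FOB price: CNY 96438.61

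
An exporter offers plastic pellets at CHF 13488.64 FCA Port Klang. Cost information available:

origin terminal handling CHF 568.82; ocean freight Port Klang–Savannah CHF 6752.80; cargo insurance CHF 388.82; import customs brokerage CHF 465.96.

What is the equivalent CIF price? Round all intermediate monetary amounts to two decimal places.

Not relevant to the conversion: brokerage — on the buyer under both terms; not part of either seller's price.
From FCA to CIF, the seller additionally bears: origin terminal, freight, insurance.
CIF price = 13488.64 + 568.82 + 6752.80 + 388.82 = 21199.08

CIF price: CHF 21199.08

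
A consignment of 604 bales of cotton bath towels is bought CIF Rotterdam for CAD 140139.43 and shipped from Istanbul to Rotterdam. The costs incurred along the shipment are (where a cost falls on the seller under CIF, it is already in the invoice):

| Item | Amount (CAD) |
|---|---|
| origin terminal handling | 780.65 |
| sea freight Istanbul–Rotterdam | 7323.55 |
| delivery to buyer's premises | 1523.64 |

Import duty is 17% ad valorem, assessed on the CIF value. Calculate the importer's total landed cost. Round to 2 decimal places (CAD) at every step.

Total landed cost: CAD 165486.77

CIF: the seller pays costs through ocean freight and marine insurance to the destination port.
Already in the invoice (seller's account under CIF): origin terminal, freight — exclude.
The CIF price already equals the CIF value: 140139.43
Import duty = 140139.43 × 17% = 23823.70
Buyer bears: delivery 1523.64 + duty 23823.70 = 25347.34
Landed cost = invoice 140139.43 + 25347.34 = 165486.77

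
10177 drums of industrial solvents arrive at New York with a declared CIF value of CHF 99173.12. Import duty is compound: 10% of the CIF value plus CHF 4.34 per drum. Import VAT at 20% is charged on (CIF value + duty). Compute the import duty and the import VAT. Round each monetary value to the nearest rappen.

Ad valorem component: 99173.12 × 10% = 9917.31
Specific component: 10177 × 4.34 = 44168.18
Import duty = 9917.31 + 44168.18 = 54085.49
VAT base = CIF + duty = 99173.12 + 54085.49 = 153258.61
Import VAT = 153258.61 × 20% = 30651.72

Import duty: CHF 54085.49; import VAT: CHF 30651.72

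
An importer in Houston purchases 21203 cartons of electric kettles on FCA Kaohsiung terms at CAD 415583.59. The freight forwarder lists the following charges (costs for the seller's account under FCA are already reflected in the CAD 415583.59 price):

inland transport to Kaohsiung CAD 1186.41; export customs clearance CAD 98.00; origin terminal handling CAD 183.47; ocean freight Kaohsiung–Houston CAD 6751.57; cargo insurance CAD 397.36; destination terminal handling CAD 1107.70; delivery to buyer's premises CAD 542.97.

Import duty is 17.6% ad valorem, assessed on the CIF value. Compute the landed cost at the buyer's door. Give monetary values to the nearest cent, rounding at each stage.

Total landed cost: CAD 498999.87

FCA: the seller delivers export-cleared goods to the carrier; the buyer bears costs from that point.
Already in the invoice (seller's account under FCA): inland to port, export clearance — exclude.
CIF value = FCA price + origin terminal + freight + insurance = 415583.59 + 183.47 + 6751.57 + 397.36 = 422915.99
Import duty = 422915.99 × 17.6% = 74433.21
Buyer bears: origin terminal 183.47 + freight 6751.57 + insurance 397.36 + destination terminal 1107.70 + delivery 542.97 + duty 74433.21 = 83416.28
Landed cost = invoice 415583.59 + 83416.28 = 498999.87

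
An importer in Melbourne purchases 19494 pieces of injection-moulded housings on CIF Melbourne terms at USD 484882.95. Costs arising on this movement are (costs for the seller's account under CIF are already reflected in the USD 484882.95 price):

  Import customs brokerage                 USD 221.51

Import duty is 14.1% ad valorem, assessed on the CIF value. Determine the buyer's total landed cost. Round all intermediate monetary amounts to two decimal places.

Total landed cost: USD 553472.96

CIF: the seller pays costs through ocean freight and marine insurance to the destination port.
The CIF price already equals the CIF value: 484882.95
Import duty = 484882.95 × 14.1% = 68368.50
Buyer bears: brokerage 221.51 + duty 68368.50 = 68590.01
Landed cost = invoice 484882.95 + 68590.01 = 553472.96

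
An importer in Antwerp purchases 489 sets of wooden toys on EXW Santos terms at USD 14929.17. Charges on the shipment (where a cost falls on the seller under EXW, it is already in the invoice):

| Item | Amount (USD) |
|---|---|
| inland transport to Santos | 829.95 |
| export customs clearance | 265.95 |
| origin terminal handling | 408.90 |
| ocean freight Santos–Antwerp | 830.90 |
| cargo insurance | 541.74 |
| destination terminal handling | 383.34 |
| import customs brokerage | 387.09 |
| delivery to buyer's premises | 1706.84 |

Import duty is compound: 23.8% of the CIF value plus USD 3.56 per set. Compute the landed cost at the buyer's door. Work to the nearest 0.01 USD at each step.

EXW: the seller makes goods available at their premises; the buyer bears all onward costs.
CIF value = EXW price + inland to port + export clearance + origin terminal + freight + insurance = 14929.17 + 829.95 + 265.95 + 408.90 + 830.90 + 541.74 = 17806.61
Ad valorem component: 17806.61 × 23.8% = 4237.97
Specific component: 489 × 3.56 = 1740.84
Import duty = 4237.97 + 1740.84 = 5978.81
Buyer bears: inland to port 829.95 + export clearance 265.95 + origin terminal 408.90 + freight 830.90 + insurance 541.74 + destination terminal 383.34 + brokerage 387.09 + delivery 1706.84 + duty 5978.81 = 11333.52
Landed cost = invoice 14929.17 + 11333.52 = 26262.69

Total landed cost: USD 26262.69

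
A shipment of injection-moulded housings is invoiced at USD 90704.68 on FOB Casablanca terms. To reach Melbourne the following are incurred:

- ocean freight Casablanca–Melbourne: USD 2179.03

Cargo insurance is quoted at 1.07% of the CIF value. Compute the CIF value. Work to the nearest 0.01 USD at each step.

CIF value: USD 93888.31

Let C be the CIF value. C = FOB price + freight + 1.07% × C
C − 1.07% × C = 90704.68 + 2179.03
0.9893 × C = 92883.71
C = 92883.71 / 0.9893 = 93888.31
Insurance premium = 1.07% × 93888.31 = 1004.60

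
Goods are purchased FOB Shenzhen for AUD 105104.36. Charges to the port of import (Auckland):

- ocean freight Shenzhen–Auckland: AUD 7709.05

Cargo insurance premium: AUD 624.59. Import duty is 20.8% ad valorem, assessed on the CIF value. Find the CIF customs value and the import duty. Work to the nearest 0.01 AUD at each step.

CIF value: AUD 113438.00; import duty: AUD 23595.10

CIF = FOB price + freight + insurance
CIF = 105104.36 + 7709.05 + 624.59 = 113438.00
Import duty = 113438.00 × 20.8% = 23595.10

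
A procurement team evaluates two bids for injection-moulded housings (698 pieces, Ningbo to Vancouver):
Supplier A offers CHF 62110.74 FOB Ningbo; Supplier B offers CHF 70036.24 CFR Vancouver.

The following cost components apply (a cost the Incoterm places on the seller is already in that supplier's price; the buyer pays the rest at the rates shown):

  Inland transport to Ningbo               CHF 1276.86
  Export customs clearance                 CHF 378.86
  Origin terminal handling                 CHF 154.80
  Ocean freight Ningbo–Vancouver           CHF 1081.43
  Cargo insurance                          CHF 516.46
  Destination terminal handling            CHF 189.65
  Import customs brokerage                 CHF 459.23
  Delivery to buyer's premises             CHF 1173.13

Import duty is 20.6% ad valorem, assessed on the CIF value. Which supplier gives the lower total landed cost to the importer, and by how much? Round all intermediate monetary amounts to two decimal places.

Supplier A is cheaper by CHF 8253.95

Supplier A (FOB):
CIF value = FOB price + freight + insurance = 62110.74 + 1081.43 + 516.46 = 63708.63
Import duty = 63708.63 × 20.6% = 13123.98
Buyer bears (A): 1081.43 + 516.46 + 189.65 + 459.23 + 1173.13 = 3419.90
Landed cost (A) = invoice 62110.74 + 3419.90 + duty 13123.98 = 78654.62
Supplier B (CFR):
CIF value = CFR price + insurance = 70036.24 + 516.46 = 70552.70
Import duty = 70552.70 × 20.6% = 14533.86
Buyer bears (B): 516.46 + 189.65 + 459.23 + 1173.13 = 2338.47
Landed cost (B) = invoice 70036.24 + 2338.47 + duty 14533.86 = 86908.57
Difference = |78654.62 − 86908.57| = 8253.95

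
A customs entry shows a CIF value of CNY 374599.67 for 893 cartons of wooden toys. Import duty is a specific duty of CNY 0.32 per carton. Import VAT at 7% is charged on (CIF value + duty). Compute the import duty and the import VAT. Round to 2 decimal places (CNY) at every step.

Import duty: CNY 285.76; import VAT: CNY 26241.98

Import duty = 893 × 0.32 = 285.76
VAT base = CIF + duty = 374599.67 + 285.76 = 374885.43
Import VAT = 374885.43 × 7% = 26241.98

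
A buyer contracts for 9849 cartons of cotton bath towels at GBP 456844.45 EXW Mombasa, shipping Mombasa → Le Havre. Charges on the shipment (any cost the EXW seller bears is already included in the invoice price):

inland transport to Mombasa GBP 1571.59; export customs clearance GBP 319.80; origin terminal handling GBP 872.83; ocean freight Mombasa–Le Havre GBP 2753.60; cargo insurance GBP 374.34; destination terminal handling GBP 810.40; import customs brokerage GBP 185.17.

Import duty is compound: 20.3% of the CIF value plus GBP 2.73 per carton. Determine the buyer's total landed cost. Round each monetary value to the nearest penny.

EXW: the seller makes goods available at their premises; the buyer bears all onward costs.
CIF value = EXW price + inland to port + export clearance + origin terminal + freight + insurance = 456844.45 + 1571.59 + 319.80 + 872.83 + 2753.60 + 374.34 = 462736.61
Ad valorem component: 462736.61 × 20.3% = 93935.53
Specific component: 9849 × 2.73 = 26887.77
Import duty = 93935.53 + 26887.77 = 120823.30
Buyer bears: inland to port 1571.59 + export clearance 319.80 + origin terminal 872.83 + freight 2753.60 + insurance 374.34 + destination terminal 810.40 + brokerage 185.17 + duty 120823.30 = 127711.03
Landed cost = invoice 456844.45 + 127711.03 = 584555.48

Total landed cost: GBP 584555.48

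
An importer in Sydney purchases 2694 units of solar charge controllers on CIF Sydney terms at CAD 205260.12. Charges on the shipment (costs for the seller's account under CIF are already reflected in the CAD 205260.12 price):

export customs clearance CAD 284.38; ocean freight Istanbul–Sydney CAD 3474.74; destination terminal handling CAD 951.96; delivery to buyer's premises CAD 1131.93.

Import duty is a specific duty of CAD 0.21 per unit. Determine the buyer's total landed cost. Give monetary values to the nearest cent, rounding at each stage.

CIF: the seller pays costs through ocean freight and marine insurance to the destination port.
Already in the invoice (seller's account under CIF): export clearance, freight — exclude.
The CIF price already equals the CIF value: 205260.12
Import duty = 2694 × 0.21 = 565.74
Buyer bears: destination terminal 951.96 + delivery 1131.93 + duty 565.74 = 2649.63
Landed cost = invoice 205260.12 + 2649.63 = 207909.75

Total landed cost: CAD 207909.75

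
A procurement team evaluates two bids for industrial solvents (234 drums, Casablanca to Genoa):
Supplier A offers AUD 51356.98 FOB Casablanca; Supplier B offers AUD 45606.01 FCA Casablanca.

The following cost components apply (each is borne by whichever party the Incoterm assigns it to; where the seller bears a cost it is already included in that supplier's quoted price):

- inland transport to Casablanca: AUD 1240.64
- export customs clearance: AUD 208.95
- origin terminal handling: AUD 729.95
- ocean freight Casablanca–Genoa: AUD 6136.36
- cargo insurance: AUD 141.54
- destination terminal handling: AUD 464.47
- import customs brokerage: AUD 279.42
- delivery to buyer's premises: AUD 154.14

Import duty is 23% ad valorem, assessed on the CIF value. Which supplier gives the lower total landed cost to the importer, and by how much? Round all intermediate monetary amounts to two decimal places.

Supplier A (FOB):
CIF value = FOB price + freight + insurance = 51356.98 + 6136.36 + 141.54 = 57634.88
Import duty = 57634.88 × 23% = 13256.02
Buyer bears (A): 6136.36 + 141.54 + 464.47 + 279.42 + 154.14 = 7175.93
Landed cost (A) = invoice 51356.98 + 7175.93 + duty 13256.02 = 71788.93
Supplier B (FCA):
CIF value = FCA price + origin terminal + freight + insurance = 45606.01 + 729.95 + 6136.36 + 141.54 = 52613.86
Import duty = 52613.86 × 23% = 12101.19
Buyer bears (B): 729.95 + 6136.36 + 141.54 + 464.47 + 279.42 + 154.14 = 7905.88
Landed cost (B) = invoice 45606.01 + 7905.88 + duty 12101.19 = 65613.08
Difference = |71788.93 − 65613.08| = 6175.85

Supplier B is cheaper by AUD 6175.85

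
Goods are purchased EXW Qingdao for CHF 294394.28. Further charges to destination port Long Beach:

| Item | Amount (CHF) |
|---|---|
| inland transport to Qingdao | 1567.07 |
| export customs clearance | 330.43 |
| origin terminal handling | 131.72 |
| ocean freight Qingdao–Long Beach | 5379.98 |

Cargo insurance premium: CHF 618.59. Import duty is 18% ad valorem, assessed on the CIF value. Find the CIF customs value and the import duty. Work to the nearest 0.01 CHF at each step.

CIF = EXW price + pre-shipment costs + freight + insurance
CIF = 294394.28 + 1567.07 + 330.43 + 131.72 + 5379.98 + 618.59 = 302422.07
Import duty = 302422.07 × 18% = 54435.97

CIF value: CHF 302422.07; import duty: CHF 54435.97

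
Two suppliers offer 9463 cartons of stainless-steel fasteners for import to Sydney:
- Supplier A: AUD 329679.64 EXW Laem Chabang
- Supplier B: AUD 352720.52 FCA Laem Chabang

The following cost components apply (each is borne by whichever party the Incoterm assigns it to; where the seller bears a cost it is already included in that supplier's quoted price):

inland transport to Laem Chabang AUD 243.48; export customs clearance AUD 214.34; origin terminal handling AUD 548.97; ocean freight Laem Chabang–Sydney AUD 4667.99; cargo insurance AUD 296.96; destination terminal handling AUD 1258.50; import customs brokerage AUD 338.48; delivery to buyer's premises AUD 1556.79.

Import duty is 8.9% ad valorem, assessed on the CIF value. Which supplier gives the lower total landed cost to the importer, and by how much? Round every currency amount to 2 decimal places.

Supplier A is cheaper by AUD 24592.96

Supplier A (EXW):
CIF value = EXW price + inland to port + export clearance + origin terminal + freight + insurance = 329679.64 + 243.48 + 214.34 + 548.97 + 4667.99 + 296.96 = 335651.38
Import duty = 335651.38 × 8.9% = 29872.97
Buyer bears (A): 243.48 + 214.34 + 548.97 + 4667.99 + 296.96 + 1258.50 + 338.48 + 1556.79 = 9125.51
Landed cost (A) = invoice 329679.64 + 9125.51 + duty 29872.97 = 368678.12
Supplier B (FCA):
CIF value = FCA price + origin terminal + freight + insurance = 352720.52 + 548.97 + 4667.99 + 296.96 = 358234.44
Import duty = 358234.44 × 8.9% = 31882.87
Buyer bears (B): 548.97 + 4667.99 + 296.96 + 1258.50 + 338.48 + 1556.79 = 8667.69
Landed cost (B) = invoice 352720.52 + 8667.69 + duty 31882.87 = 393271.08
Difference = |368678.12 − 393271.08| = 24592.96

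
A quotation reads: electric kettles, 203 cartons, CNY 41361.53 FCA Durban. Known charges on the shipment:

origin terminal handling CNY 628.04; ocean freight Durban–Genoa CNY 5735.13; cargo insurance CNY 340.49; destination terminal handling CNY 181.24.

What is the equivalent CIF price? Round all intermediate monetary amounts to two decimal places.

CIF price: CNY 48065.19

Not relevant to the conversion: destination terminal — on the buyer under both terms; not part of either seller's price.
From FCA to CIF, the seller additionally bears: origin terminal, freight, insurance.
CIF price = 41361.53 + 628.04 + 5735.13 + 340.49 = 48065.19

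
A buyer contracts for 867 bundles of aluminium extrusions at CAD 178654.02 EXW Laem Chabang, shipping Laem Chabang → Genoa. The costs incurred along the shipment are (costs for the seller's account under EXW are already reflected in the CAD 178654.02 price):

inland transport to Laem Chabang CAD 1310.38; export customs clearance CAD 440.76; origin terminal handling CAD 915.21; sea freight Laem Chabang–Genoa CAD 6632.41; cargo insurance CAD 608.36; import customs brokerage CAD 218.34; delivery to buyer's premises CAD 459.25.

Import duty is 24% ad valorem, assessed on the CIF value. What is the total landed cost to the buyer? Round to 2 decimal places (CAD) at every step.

Total landed cost: CAD 234493.40

EXW: the seller makes goods available at their premises; the buyer bears all onward costs.
CIF value = EXW price + inland to port + export clearance + origin terminal + freight + insurance = 178654.02 + 1310.38 + 440.76 + 915.21 + 6632.41 + 608.36 = 188561.14
Import duty = 188561.14 × 24% = 45254.67
Buyer bears: inland to port 1310.38 + export clearance 440.76 + origin terminal 915.21 + freight 6632.41 + insurance 608.36 + brokerage 218.34 + delivery 459.25 + duty 45254.67 = 55839.38
Landed cost = invoice 178654.02 + 55839.38 = 234493.40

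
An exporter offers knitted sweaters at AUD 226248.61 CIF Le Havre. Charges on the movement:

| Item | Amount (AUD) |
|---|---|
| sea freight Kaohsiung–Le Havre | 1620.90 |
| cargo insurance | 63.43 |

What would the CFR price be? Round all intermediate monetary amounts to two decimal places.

Not relevant to the conversion: freight — on the seller under both CIF and CFR; already in the CIF price and stays in the CFR price.
From CIF to CFR, the seller no longer bears: insurance.
CFR price = 226248.61 − 63.43 = 226185.18

CFR price: AUD 226185.18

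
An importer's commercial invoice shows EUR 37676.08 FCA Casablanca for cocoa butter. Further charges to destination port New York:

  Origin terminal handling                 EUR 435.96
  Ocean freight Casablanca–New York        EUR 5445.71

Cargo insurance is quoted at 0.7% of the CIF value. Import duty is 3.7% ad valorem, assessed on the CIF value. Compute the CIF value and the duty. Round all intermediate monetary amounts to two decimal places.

CIF value: EUR 43864.80; import duty: EUR 1623.00

Let C be the CIF value. C = FCA price + pre-shipment costs + freight + 0.7% × C
C − 0.7% × C = 37676.08 + 435.96 + 5445.71
0.993 × C = 43557.75
C = 43557.75 / 0.993 = 43864.80
Insurance premium = 0.7% × 43864.80 = 307.05
Import duty = 43864.80 × 3.7% = 1623.00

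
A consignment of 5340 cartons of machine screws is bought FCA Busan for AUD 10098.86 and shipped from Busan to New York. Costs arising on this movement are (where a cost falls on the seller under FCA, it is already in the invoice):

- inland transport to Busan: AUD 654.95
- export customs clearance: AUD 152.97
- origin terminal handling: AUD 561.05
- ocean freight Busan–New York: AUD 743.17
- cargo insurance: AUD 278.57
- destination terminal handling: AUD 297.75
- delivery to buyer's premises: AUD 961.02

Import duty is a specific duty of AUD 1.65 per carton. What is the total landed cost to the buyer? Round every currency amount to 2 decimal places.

FCA: the seller delivers export-cleared goods to the carrier; the buyer bears costs from that point.
Already in the invoice (seller's account under FCA): inland to port, export clearance — exclude.
CIF value = FCA price + origin terminal + freight + insurance = 10098.86 + 561.05 + 743.17 + 278.57 = 11681.65
Import duty = 5340 × 1.65 = 8811.00
Buyer bears: origin terminal 561.05 + freight 743.17 + insurance 278.57 + destination terminal 297.75 + delivery 961.02 + duty 8811.00 = 11652.56
Landed cost = invoice 10098.86 + 11652.56 = 21751.42

Total landed cost: AUD 21751.42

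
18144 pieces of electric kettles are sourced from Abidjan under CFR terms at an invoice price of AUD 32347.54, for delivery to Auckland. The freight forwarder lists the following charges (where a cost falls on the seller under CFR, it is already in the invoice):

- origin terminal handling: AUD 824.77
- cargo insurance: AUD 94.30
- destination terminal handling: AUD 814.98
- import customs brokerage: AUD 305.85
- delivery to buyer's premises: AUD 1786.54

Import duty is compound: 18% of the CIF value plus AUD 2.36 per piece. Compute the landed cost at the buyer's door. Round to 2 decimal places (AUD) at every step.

CFR: the seller pays costs through ocean freight to the destination port, but not insurance.
Already in the invoice (seller's account under CFR): origin terminal — exclude.
CIF value = CFR price + insurance = 32347.54 + 94.30 = 32441.84
Ad valorem component: 32441.84 × 18% = 5839.53
Specific component: 18144 × 2.36 = 42819.84
Import duty = 5839.53 + 42819.84 = 48659.37
Buyer bears: insurance 94.30 + destination terminal 814.98 + brokerage 305.85 + delivery 1786.54 + duty 48659.37 = 51661.04
Landed cost = invoice 32347.54 + 51661.04 = 84008.58

Total landed cost: AUD 84008.58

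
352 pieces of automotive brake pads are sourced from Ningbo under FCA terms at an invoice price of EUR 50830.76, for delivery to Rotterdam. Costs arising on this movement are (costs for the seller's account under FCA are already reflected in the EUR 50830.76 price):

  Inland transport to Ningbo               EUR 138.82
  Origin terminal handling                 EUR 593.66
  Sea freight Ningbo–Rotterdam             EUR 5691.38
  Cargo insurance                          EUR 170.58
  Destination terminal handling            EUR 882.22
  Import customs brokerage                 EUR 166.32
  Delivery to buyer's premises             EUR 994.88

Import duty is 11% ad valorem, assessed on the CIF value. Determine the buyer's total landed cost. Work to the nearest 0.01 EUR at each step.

Total landed cost: EUR 65631.30

FCA: the seller delivers export-cleared goods to the carrier; the buyer bears costs from that point.
Already in the invoice (seller's account under FCA): inland to port — exclude.
CIF value = FCA price + origin terminal + freight + insurance = 50830.76 + 593.66 + 5691.38 + 170.58 = 57286.38
Import duty = 57286.38 × 11% = 6301.50
Buyer bears: origin terminal 593.66 + freight 5691.38 + insurance 170.58 + destination terminal 882.22 + brokerage 166.32 + delivery 994.88 + duty 6301.50 = 14800.54
Landed cost = invoice 50830.76 + 14800.54 = 65631.30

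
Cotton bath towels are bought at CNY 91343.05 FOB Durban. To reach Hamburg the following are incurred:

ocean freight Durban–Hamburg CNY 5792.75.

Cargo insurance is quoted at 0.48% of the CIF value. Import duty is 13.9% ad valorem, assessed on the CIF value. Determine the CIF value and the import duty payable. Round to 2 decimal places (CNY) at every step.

CIF value: CNY 97604.30; import duty: CNY 13567.00

Let C be the CIF value. C = FOB price + freight + 0.48% × C
C − 0.48% × C = 91343.05 + 5792.75
0.9952 × C = 97135.80
C = 97135.80 / 0.9952 = 97604.30
Insurance premium = 0.48% × 97604.30 = 468.50
Import duty = 97604.30 × 13.9% = 13567.00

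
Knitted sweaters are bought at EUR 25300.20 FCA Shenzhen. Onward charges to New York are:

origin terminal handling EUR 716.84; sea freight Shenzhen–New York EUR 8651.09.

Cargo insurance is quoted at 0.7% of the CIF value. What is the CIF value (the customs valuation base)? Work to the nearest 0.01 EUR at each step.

CIF value: EUR 34912.52

Let C be the CIF value. C = FCA price + pre-shipment costs + freight + 0.7% × C
C − 0.7% × C = 25300.20 + 716.84 + 8651.09
0.993 × C = 34668.13
C = 34668.13 / 0.993 = 34912.52
Insurance premium = 0.7% × 34912.52 = 244.39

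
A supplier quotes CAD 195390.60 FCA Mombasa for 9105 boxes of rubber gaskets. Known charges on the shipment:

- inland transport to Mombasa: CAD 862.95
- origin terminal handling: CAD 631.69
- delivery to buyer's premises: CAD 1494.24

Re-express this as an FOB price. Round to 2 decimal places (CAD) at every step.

Not relevant to the conversion: inland to port — on the seller under both FCA and FOB; already in the FCA price and stays in the FOB price. delivery — on the buyer under both terms; not part of either seller's price.
From FCA to FOB, the seller additionally bears: origin terminal.
FOB price = 195390.60 + 631.69 = 196022.29

FOB price: CAD 196022.29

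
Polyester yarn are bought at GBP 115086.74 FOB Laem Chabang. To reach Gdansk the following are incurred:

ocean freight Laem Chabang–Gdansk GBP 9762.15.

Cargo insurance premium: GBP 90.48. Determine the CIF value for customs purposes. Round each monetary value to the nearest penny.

CIF = FOB price + freight + insurance
CIF = 115086.74 + 9762.15 + 90.48 = 124939.37

CIF value: GBP 124939.37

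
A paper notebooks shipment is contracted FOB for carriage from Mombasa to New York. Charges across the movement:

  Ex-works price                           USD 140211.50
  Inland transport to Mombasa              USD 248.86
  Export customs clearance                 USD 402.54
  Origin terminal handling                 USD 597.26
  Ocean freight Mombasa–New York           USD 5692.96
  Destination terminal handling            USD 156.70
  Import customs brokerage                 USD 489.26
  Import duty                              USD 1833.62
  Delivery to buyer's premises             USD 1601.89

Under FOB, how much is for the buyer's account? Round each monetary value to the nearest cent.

Buyer's account: USD 9774.43

FOB: the seller bears costs until goods are on board at the origin port; the buyer bears freight, insurance and all costs thereafter.
Seller's account: goods 140211.50 + inland to port 248.86 + export clearance 402.54 + origin terminal 597.26 = 141460.16
Buyer's account: freight 5692.96 + destination terminal 156.70 + brokerage 489.26 + duty 1833.62 + delivery 1601.89 = 9774.43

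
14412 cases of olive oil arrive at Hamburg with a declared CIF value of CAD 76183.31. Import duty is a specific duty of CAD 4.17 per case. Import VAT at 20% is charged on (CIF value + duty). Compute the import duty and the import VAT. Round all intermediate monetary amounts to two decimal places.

Import duty: CAD 60098.04; import VAT: CAD 27256.27

Import duty = 14412 × 4.17 = 60098.04
VAT base = CIF + duty = 76183.31 + 60098.04 = 136281.35
Import VAT = 136281.35 × 20% = 27256.27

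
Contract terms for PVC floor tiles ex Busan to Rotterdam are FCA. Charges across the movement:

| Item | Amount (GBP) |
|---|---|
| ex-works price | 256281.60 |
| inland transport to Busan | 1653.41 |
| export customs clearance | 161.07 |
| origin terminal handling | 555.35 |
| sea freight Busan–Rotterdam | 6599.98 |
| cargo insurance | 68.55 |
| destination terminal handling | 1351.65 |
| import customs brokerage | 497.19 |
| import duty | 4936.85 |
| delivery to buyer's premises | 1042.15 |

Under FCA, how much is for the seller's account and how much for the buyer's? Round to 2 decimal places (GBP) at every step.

FCA: the seller delivers export-cleared goods to the carrier; the buyer bears costs from that point.
Seller's account: goods 256281.60 + inland to port 1653.41 + export clearance 161.07 = 258096.08
Buyer's account: origin terminal 555.35 + freight 6599.98 + insurance 68.55 + destination terminal 1351.65 + brokerage 497.19 + duty 4936.85 + delivery 1042.15 = 15051.72

Seller: GBP 258096.08; buyer: GBP 15051.72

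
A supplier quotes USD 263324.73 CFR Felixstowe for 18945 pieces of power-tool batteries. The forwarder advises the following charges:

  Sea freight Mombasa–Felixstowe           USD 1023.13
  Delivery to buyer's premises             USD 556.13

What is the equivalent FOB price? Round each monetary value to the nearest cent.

FOB price: USD 262301.60

Not relevant to the conversion: delivery — on the buyer under both terms; not part of either seller's price.
From CFR to FOB, the seller no longer bears: freight.
FOB price = 263324.73 − 1023.13 = 262301.60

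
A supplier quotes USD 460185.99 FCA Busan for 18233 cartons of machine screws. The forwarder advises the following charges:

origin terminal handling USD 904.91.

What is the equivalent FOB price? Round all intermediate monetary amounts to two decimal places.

From FCA to FOB, the seller additionally bears: origin terminal.
FOB price = 460185.99 + 904.91 = 461090.90

FOB price: USD 461090.90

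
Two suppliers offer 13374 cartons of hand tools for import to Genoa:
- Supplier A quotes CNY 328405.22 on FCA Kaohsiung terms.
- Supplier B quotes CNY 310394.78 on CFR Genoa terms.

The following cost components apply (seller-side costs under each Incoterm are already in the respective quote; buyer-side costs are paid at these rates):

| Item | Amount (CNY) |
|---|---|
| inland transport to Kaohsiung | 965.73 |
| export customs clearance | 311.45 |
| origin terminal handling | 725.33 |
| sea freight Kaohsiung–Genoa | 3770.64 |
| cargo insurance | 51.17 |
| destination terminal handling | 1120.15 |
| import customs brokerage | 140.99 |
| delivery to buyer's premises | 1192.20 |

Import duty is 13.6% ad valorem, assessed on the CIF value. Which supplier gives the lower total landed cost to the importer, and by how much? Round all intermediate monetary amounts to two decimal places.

Supplier A (FCA):
CIF value = FCA price + origin terminal + freight + insurance = 328405.22 + 725.33 + 3770.64 + 51.17 = 332952.36
Import duty = 332952.36 × 13.6% = 45281.52
Buyer bears (A): 725.33 + 3770.64 + 51.17 + 1120.15 + 140.99 + 1192.20 = 7000.48
Landed cost (A) = invoice 328405.22 + 7000.48 + duty 45281.52 = 380687.22
Supplier B (CFR):
CIF value = CFR price + insurance = 310394.78 + 51.17 = 310445.95
Import duty = 310445.95 × 13.6% = 42220.65
Buyer bears (B): 51.17 + 1120.15 + 140.99 + 1192.20 = 2504.51
Landed cost (B) = invoice 310394.78 + 2504.51 + duty 42220.65 = 355119.94
Difference = |380687.22 − 355119.94| = 25567.28

Supplier B is cheaper by CNY 25567.28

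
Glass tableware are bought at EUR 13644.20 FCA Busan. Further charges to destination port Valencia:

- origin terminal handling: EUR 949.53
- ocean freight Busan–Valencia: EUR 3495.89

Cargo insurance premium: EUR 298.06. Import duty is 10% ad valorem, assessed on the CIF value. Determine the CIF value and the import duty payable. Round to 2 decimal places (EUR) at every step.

CIF value: EUR 18387.68; import duty: EUR 1838.77

CIF = FCA price + pre-shipment costs + freight + insurance
CIF = 13644.20 + 949.53 + 3495.89 + 298.06 = 18387.68
Import duty = 18387.68 × 10% = 1838.77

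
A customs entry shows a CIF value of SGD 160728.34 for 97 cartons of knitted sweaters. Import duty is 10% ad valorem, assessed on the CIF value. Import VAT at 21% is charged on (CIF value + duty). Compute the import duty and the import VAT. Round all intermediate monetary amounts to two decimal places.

Import duty: SGD 16072.83; import VAT: SGD 37128.25

Import duty = 160728.34 × 10% = 16072.83
VAT base = CIF + duty = 160728.34 + 16072.83 = 176801.17
Import VAT = 176801.17 × 21% = 37128.25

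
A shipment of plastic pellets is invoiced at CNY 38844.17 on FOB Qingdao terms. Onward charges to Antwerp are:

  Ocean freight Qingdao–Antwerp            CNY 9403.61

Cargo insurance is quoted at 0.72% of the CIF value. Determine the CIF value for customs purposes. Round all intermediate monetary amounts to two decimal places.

CIF value: CNY 48597.68

Let C be the CIF value. C = FOB price + freight + 0.72% × C
C − 0.72% × C = 38844.17 + 9403.61
0.9928 × C = 48247.78
C = 48247.78 / 0.9928 = 48597.68
Insurance premium = 0.72% × 48597.68 = 349.90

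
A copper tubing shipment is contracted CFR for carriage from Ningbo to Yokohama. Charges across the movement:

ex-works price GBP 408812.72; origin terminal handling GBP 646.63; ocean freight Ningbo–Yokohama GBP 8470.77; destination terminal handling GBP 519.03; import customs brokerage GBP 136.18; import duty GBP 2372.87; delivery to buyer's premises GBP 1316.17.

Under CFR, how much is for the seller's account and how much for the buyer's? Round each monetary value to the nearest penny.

CFR: the seller pays costs through ocean freight to the destination port, but not insurance.
Seller's account: goods 408812.72 + origin terminal 646.63 + freight 8470.77 = 417930.12
Buyer's account: destination terminal 519.03 + brokerage 136.18 + duty 2372.87 + delivery 1316.17 = 4344.25

Seller: GBP 417930.12; buyer: GBP 4344.25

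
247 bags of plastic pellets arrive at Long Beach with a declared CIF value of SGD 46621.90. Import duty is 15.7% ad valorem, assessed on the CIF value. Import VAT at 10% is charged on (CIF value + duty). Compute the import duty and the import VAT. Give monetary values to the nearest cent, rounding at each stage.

Import duty = 46621.90 × 15.7% = 7319.64
VAT base = CIF + duty = 46621.90 + 7319.64 = 53941.54
Import VAT = 53941.54 × 10% = 5394.15

Import duty: SGD 7319.64; import VAT: SGD 5394.15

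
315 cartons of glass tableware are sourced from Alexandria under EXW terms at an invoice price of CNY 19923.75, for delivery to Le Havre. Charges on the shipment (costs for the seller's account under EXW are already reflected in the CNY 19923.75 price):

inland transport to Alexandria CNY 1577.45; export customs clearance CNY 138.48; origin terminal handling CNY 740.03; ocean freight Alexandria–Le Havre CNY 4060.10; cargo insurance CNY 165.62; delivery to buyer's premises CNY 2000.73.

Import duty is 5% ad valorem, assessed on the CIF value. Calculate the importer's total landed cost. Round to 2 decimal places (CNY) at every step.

Total landed cost: CNY 29936.43

EXW: the seller makes goods available at their premises; the buyer bears all onward costs.
CIF value = EXW price + inland to port + export clearance + origin terminal + freight + insurance = 19923.75 + 1577.45 + 138.48 + 740.03 + 4060.10 + 165.62 = 26605.43
Import duty = 26605.43 × 5% = 1330.27
Buyer bears: inland to port 1577.45 + export clearance 138.48 + origin terminal 740.03 + freight 4060.10 + insurance 165.62 + delivery 2000.73 + duty 1330.27 = 10012.68
Landed cost = invoice 19923.75 + 10012.68 = 29936.43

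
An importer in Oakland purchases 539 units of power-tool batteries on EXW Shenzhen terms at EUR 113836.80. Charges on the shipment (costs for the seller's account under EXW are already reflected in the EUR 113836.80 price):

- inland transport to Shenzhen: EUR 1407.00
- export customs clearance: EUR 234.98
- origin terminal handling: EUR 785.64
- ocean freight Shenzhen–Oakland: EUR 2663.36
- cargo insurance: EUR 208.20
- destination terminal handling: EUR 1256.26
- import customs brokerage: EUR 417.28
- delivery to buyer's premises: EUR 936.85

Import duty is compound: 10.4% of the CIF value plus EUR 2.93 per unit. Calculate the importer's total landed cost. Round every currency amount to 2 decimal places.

EXW: the seller makes goods available at their premises; the buyer bears all onward costs.
CIF value = EXW price + inland to port + export clearance + origin terminal + freight + insurance = 113836.80 + 1407.00 + 234.98 + 785.64 + 2663.36 + 208.20 = 119135.98
Ad valorem component: 119135.98 × 10.4% = 12390.14
Specific component: 539 × 2.93 = 1579.27
Import duty = 12390.14 + 1579.27 = 13969.41
Buyer bears: inland to port 1407.00 + export clearance 234.98 + origin terminal 785.64 + freight 2663.36 + insurance 208.20 + destination terminal 1256.26 + brokerage 417.28 + delivery 936.85 + duty 13969.41 = 21878.98
Landed cost = invoice 113836.80 + 21878.98 = 135715.78

Total landed cost: EUR 135715.78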